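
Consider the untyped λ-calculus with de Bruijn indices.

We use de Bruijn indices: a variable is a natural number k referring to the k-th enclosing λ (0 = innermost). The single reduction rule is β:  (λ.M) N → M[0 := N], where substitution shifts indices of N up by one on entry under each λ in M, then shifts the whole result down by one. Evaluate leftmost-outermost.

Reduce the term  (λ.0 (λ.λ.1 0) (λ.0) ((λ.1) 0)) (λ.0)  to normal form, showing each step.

  start: (λ.0 (λ.λ.1 0) (λ.0) ((λ.1) 0)) (λ.0)
  step 1: (λ.0) (λ.λ.1 0) (λ.0) ((λ.λ.0) (λ.0))
  step 2: (λ.λ.1 0) (λ.0) ((λ.λ.0) (λ.0))
  step 3: (λ.(λ.0) 0) ((λ.λ.0) (λ.0))
  step 4: (λ.0) ((λ.λ.0) (λ.0))
  step 5: (λ.λ.0) (λ.0)
  step 6: λ.0

Answer: normal form = λ.0  (in 6 steps)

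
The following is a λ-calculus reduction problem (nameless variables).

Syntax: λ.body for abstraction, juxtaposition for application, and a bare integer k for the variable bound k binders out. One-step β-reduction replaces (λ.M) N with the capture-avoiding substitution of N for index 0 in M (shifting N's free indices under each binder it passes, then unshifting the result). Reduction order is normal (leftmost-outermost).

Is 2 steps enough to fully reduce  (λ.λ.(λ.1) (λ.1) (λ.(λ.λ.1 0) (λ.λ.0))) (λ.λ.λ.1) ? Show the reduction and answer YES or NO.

  start: (λ.λ.(λ.1) (λ.1) (λ.(λ.λ.1 0) (λ.λ.0))) (λ.λ.λ.1)
  step 1: λ.(λ.1) (λ.1) (λ.(λ.λ.1 0) (λ.λ.0))
  step 2: λ.0 (λ.(λ.λ.1 0) (λ.λ.0))

Answer: NO — after 2 steps the term is λ.0 (λ.(λ.λ.1 0) (λ.λ.0)), not yet normal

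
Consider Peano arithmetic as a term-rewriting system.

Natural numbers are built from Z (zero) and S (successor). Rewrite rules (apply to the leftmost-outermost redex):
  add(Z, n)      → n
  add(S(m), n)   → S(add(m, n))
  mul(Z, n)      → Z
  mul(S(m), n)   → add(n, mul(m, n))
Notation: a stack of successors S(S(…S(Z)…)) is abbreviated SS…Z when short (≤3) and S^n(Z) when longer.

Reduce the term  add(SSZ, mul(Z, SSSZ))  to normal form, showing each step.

Answer: normal form = SSZ  (in 4 steps)

Working:
  start: add(SSZ, mul(Z, SSSZ))
  [1] S(add(SZ, mul(Z, SSSZ)))
  [2] S(S(add(Z, mul(Z, SSSZ))))
  [3] S(S(mul(Z, SSSZ)))
  [4] SSZ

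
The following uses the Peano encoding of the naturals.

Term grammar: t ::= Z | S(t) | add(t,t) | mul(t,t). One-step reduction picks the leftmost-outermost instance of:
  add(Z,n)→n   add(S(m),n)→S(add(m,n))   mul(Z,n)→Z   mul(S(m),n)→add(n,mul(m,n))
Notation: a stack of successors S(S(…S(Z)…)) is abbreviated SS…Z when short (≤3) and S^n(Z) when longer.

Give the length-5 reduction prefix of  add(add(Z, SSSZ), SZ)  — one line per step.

Answer: after 5 steps: S^4(Z)

Derivation:
  start: add(add(Z, SSSZ), SZ)
  →1  add(SSSZ, SZ)
  →2  S(add(SSZ, SZ))
  →3  S(S(add(SZ, SZ)))
  →4  S(S(S(add(Z, SZ))))
  →5  S^4(Z)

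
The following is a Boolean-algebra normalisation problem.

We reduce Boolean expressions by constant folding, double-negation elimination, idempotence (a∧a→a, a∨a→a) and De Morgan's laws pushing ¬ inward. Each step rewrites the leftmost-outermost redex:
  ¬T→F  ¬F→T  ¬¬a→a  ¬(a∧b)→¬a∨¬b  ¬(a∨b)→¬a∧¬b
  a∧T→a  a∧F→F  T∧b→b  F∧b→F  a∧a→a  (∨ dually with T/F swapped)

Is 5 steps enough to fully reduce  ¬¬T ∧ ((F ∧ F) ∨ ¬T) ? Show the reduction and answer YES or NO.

Answer: YES — reaches normal form F in 5 ≤ 5 steps

Reduction:
  start: ¬¬T ∧ ((F ∧ F) ∨ ¬T)
  [1] T ∧ ((F ∧ F) ∨ ¬T)
  [2] (F ∧ F) ∨ ¬T
  [3] F ∨ ¬T
  [4] ¬T
  [5] F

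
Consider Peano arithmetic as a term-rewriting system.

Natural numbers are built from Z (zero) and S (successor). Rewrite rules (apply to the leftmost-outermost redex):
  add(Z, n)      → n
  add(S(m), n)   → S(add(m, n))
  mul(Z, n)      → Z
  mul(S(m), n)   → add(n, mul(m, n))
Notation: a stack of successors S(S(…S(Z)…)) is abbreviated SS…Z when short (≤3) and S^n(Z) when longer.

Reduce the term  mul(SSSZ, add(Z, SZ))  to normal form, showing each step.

Answer: normal form = SSSZ  (in 13 steps)

Working:
  start: mul(SSSZ, add(Z, SZ))
  [1] add(add(Z, SZ), mul(SSZ, add(Z, SZ)))
  [2] add(SZ, mul(SSZ, add(Z, SZ)))
  [3] S(add(Z, mul(SSZ, add(Z, SZ))))
  [4] S(mul(SSZ, add(Z, SZ)))
  [5] S(add(add(Z, SZ), mul(SZ, add(Z, SZ))))
  [6] S(add(SZ, mul(SZ, add(Z, SZ))))
  [7] S(S(add(Z, mul(SZ, add(Z, SZ)))))
  [8] S(S(mul(SZ, add(Z, SZ))))
  [9] S(S(add(add(Z, SZ), mul(Z, add(Z, SZ)))))
  [10] S(S(add(SZ, mul(Z, add(Z, SZ)))))
  [11] S(S(S(add(Z, mul(Z, add(Z, SZ))))))
  [12] S(S(S(mul(Z, add(Z, SZ)))))
  [13] SSSZ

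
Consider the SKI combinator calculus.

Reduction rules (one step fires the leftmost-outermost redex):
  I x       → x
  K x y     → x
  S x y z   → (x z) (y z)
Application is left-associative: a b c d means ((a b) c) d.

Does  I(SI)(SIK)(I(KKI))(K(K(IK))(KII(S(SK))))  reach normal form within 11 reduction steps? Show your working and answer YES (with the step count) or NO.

  start: I(SI)(SIK)(I(KKI))(K(K(IK))(KII(S(SK))))
  [1] SI(SIK)(I(KKI))(K(K(IK))(KII(S(SK))))
  [2] I(I(KKI))(SIK(I(KKI)))(K(K(IK))(KII(S(SK))))
  [3] I(KKI)(SIK(I(KKI)))(K(K(IK))(KII(S(SK))))
  [4] KKI(SIK(I(KKI)))(K(K(IK))(KII(S(SK))))
  [5] K(SIK(I(KKI)))(K(K(IK))(KII(S(SK))))
  [6] SIK(I(KKI))
  [7] I(I(KKI))(K(I(KKI)))
  [8] I(KKI)(K(I(KKI)))
  [9] KKI(K(I(KKI)))
  [10] K(K(I(KKI)))
  [11] K(K(KKI))

Answer: NO — after 11 steps the term is K(K(KKI)), not yet normal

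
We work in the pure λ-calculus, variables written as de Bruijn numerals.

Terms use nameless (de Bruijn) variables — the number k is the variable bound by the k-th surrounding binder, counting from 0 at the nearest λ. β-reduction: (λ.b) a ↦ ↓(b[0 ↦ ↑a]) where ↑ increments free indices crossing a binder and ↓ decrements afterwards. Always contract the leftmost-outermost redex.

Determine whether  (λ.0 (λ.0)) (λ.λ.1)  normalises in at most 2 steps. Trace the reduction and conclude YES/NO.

  start: (λ.0 (λ.0)) (λ.λ.1)
  →1  (λ.λ.1) (λ.0)
  →2  λ.λ.0

Answer: YES — reaches normal form λ.λ.0 in 2 ≤ 2 steps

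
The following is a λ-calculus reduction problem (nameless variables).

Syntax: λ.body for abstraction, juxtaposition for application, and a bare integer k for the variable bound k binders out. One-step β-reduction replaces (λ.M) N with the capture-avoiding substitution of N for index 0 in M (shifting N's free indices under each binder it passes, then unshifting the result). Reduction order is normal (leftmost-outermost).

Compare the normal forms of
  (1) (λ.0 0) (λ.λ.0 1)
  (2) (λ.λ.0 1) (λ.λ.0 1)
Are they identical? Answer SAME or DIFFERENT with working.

Term A:
  start: (λ.0 0) (λ.λ.0 1)
  step 1: (λ.λ.0 1) (λ.λ.0 1)
  step 2: λ.0 (λ.λ.0 1)

Term B:
  start: (λ.λ.0 1) (λ.λ.0 1)
  step 1: λ.0 (λ.λ.0 1)

Answer: SAME — A ⇓ λ.0 (λ.λ.0 1), B ⇓ λ.0 (λ.λ.0 1)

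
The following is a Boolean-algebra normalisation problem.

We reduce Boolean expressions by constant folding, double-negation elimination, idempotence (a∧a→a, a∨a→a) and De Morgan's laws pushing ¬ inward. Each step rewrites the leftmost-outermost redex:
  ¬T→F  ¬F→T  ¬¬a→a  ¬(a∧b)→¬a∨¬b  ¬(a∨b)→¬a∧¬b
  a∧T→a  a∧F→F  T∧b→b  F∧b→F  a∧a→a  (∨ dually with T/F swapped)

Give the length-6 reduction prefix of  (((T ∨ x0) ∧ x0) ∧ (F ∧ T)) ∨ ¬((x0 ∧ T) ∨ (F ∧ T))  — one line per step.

Answer: after 6 steps: ¬(x0 ∧ T) ∧ ¬(F ∧ T)

Reduction:
  start: (((T ∨ x0) ∧ x0) ∧ (F ∧ T)) ∨ ¬((x0 ∧ T) ∨ (F ∧ T))
  [1] ((T ∧ x0) ∧ (F ∧ T)) ∨ ¬((x0 ∧ T) ∨ (F ∧ T))
  [2] (x0 ∧ (F ∧ T)) ∨ ¬((x0 ∧ T) ∨ (F ∧ T))
  [3] (x0 ∧ F) ∨ ¬((x0 ∧ T) ∨ (F ∧ T))
  [4] F ∨ ¬((x0 ∧ T) ∨ (F ∧ T))
  [5] ¬((x0 ∧ T) ∨ (F ∧ T))
  [6] ¬(x0 ∧ T) ∧ ¬(F ∧ T)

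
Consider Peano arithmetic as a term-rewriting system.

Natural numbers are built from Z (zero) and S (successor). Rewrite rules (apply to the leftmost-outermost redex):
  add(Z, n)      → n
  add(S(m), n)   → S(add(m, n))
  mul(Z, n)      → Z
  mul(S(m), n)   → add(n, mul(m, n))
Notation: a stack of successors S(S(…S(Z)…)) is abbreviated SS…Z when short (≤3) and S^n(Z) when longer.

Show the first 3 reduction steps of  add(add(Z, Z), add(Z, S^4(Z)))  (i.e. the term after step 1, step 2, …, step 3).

Answer: after 3 steps: S^4(Z)

Derivation:
  start: add(add(Z, Z), add(Z, S^4(Z)))
  →1  add(Z, add(Z, S^4(Z)))
  →2  add(Z, S^4(Z))
  →3  S^4(Z)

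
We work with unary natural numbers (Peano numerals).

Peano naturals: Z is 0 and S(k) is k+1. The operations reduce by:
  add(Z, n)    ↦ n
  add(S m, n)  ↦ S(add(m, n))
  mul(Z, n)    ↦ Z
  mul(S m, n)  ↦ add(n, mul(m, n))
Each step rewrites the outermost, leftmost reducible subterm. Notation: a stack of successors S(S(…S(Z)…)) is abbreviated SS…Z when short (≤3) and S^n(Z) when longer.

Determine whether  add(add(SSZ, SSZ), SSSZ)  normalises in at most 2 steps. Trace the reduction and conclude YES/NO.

Answer: NO — after 2 steps the term is S(add(add(SZ, SSZ), SSSZ)), not yet normal

Derivation:
  start: add(add(SSZ, SSZ), SSSZ)
  →1  add(S(add(SZ, SSZ)), SSSZ)
  →2  S(add(add(SZ, SSZ), SSSZ))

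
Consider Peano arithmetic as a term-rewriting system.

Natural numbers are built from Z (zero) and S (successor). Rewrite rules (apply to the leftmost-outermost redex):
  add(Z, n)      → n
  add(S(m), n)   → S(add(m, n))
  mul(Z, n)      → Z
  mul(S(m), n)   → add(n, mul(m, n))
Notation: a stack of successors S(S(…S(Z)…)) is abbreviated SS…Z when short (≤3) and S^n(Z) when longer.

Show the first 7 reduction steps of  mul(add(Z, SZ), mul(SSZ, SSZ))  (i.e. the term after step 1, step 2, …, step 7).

  start: mul(add(Z, SZ), mul(SSZ, SSZ))
  [1] mul(SZ, mul(SSZ, SSZ))
  [2] add(mul(SSZ, SSZ), mul(Z, mul(SSZ, SSZ)))
  [3] add(add(SSZ, mul(SZ, SSZ)), mul(Z, mul(SSZ, SSZ)))
  [4] add(S(add(SZ, mul(SZ, SSZ))), mul(Z, mul(SSZ, SSZ)))
  [5] S(add(add(SZ, mul(SZ, SSZ)), mul(Z, mul(SSZ, SSZ))))
  [6] S(add(S(add(Z, mul(SZ, SSZ))), mul(Z, mul(SSZ, SSZ))))
  [7] S(S(add(add(Z, mul(SZ, SSZ)), mul(Z, mul(SSZ, SSZ)))))

Answer: after 7 steps: S(S(add(add(Z, mul(SZ, SSZ)), mul(Z, mul(SSZ, SSZ)))))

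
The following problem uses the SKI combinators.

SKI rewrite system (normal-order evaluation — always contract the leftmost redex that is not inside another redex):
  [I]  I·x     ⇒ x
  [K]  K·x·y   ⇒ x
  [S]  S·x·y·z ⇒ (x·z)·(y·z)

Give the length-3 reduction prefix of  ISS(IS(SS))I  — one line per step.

Answer: after 3 steps: SI(S(SS)I)

Reduction:
  start: ISS(IS(SS))I
  [1] SS(IS(SS))I
  [2] SI(IS(SS)I)
  [3] SI(S(SS)I)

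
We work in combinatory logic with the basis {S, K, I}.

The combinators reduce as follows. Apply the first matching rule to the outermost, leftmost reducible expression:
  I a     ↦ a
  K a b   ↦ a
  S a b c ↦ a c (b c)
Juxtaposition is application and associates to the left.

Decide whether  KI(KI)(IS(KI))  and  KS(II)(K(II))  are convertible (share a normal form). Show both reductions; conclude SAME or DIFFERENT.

Term A:
  start: KI(KI)(IS(KI))
  →1  I(IS(KI))
  →2  IS(KI)
  →3  S(KI)

Term B:
  start: KS(II)(K(II))
  →1  S(K(II))
  →2  S(KI)

Answer: SAME — A ⇓ S(KI), B ⇓ S(KI)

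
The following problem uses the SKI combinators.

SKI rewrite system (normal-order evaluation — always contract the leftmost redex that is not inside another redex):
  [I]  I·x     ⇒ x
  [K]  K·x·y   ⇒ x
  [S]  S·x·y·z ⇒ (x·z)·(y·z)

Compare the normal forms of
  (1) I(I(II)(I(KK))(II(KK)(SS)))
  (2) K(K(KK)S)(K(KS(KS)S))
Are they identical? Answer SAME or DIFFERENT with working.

Answer: DIFFERENT — A ⇓ K, B ⇓ KK

Working:
Term A:
  start: I(I(II)(I(KK))(II(KK)(SS)))
  [1] I(II)(I(KK))(II(KK)(SS))
  [2] II(I(KK))(II(KK)(SS))
  [3] I(I(KK))(II(KK)(SS))
  [4] I(KK)(II(KK)(SS))
  [5] KK(II(KK)(SS))
  [6] K

Term B:
  start: K(K(KK)S)(K(KS(KS)S))
  [1] K(KK)S
  [2] KK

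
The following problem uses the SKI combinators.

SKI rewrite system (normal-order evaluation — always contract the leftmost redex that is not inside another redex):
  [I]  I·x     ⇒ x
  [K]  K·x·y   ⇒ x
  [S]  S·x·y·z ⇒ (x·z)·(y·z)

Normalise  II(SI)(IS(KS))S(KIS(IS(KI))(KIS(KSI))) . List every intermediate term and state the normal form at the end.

Answer: normal form = S(S(KS)S)(S(KI)S)  (in 11 steps)

Reduction:
  start: II(SI)(IS(KS))S(KIS(IS(KI))(KIS(KSI)))
  →1  I(SI)(IS(KS))S(KIS(IS(KI))(KIS(KSI)))
  →2  SI(IS(KS))S(KIS(IS(KI))(KIS(KSI)))
  →3  IS(IS(KS)S)(KIS(IS(KI))(KIS(KSI)))
  →4  S(IS(KS)S)(KIS(IS(KI))(KIS(KSI)))
  →5  S(S(KS)S)(KIS(IS(KI))(KIS(KSI)))
  →6  S(S(KS)S)(I(IS(KI))(KIS(KSI)))
  →7  S(S(KS)S)(IS(KI)(KIS(KSI)))
  →8  S(S(KS)S)(S(KI)(KIS(KSI)))
  →9  S(S(KS)S)(S(KI)(I(KSI)))
  →10  S(S(KS)S)(S(KI)(KSI))
  →11  S(S(KS)S)(S(KI)S)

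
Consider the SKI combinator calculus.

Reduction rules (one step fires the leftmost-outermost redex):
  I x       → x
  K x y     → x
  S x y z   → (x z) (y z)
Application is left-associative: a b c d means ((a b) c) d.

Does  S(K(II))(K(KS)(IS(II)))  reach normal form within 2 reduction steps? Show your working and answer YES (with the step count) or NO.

  start: S(K(II))(K(KS)(IS(II)))
  [1] S(KI)(K(KS)(IS(II)))
  [2] S(KI)(KS)

Answer: YES — reaches normal form S(KI)(KS) in 2 ≤ 2 steps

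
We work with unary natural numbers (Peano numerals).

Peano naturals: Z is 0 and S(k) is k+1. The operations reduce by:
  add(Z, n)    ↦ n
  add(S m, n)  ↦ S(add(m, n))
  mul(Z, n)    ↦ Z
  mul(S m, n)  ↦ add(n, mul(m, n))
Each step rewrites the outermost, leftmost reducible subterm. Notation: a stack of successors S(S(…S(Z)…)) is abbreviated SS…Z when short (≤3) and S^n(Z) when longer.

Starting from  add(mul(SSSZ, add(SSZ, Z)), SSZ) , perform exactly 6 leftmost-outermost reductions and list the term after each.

Answer: after 6 steps: S(add(S(add(add(Z, Z), mul(SSZ, add(SSZ, Z)))), SSZ))

Derivation:
  start: add(mul(SSSZ, add(SSZ, Z)), SSZ)
  step 1: add(add(add(SSZ, Z), mul(SSZ, add(SSZ, Z))), SSZ)
  step 2: add(add(S(add(SZ, Z)), mul(SSZ, add(SSZ, Z))), SSZ)
  step 3: add(S(add(add(SZ, Z), mul(SSZ, add(SSZ, Z)))), SSZ)
  step 4: S(add(add(add(SZ, Z), mul(SSZ, add(SSZ, Z))), SSZ))
  step 5: S(add(add(S(add(Z, Z)), mul(SSZ, add(SSZ, Z))), SSZ))
  step 6: S(add(S(add(add(Z, Z), mul(SSZ, add(SSZ, Z)))), SSZ))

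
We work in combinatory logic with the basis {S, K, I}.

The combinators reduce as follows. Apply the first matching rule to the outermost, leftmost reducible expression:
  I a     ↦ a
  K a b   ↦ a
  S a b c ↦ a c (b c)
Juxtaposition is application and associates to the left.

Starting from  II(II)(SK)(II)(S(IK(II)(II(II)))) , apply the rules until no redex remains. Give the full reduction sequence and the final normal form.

Answer: normal form = SI  (in 9 steps)

Working:
  start: II(II)(SK)(II)(S(IK(II)(II(II))))
  step 1: I(II)(SK)(II)(S(IK(II)(II(II))))
  step 2: II(SK)(II)(S(IK(II)(II(II))))
  step 3: I(SK)(II)(S(IK(II)(II(II))))
  step 4: SK(II)(S(IK(II)(II(II))))
  step 5: K(S(IK(II)(II(II))))(II(S(IK(II)(II(II)))))
  step 6: S(IK(II)(II(II)))
  step 7: S(K(II)(II(II)))
  step 8: S(II)
  step 9: SI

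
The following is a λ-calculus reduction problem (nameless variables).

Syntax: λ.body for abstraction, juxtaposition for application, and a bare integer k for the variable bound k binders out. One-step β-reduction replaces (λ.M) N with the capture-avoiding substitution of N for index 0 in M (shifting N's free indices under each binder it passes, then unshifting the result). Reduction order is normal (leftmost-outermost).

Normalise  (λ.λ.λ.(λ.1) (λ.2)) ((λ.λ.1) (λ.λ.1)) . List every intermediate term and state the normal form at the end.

Answer: normal form = λ.λ.0  (in 2 steps)

Reduction:
  start: (λ.λ.λ.(λ.1) (λ.2)) ((λ.λ.1) (λ.λ.1))
  [1] λ.λ.(λ.1) (λ.2)
  [2] λ.λ.0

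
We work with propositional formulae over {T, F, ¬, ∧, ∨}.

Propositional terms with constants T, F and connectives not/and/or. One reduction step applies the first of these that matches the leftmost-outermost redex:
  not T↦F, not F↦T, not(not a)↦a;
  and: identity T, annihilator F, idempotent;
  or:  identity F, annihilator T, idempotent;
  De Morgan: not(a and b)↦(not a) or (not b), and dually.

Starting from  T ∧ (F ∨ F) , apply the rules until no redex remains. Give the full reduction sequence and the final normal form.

Answer: normal form = F  (in 2 steps)

Working:
  start: T ∧ (F ∨ F)
  [1] F ∨ F
  [2] F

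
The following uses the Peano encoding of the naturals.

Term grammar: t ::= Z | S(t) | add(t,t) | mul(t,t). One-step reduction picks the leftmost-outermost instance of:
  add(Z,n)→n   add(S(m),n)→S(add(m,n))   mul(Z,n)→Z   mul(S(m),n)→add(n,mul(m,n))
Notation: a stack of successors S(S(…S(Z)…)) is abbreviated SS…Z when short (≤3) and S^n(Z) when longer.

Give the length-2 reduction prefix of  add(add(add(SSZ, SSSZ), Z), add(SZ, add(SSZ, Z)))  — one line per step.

Answer: after 2 steps: add(S(add(add(SZ, SSSZ), Z)), add(SZ, add(SSZ, Z)))

Working:
  start: add(add(add(SSZ, SSSZ), Z), add(SZ, add(SSZ, Z)))
  step 1: add(add(S(add(SZ, SSSZ)), Z), add(SZ, add(SSZ, Z)))
  step 2: add(S(add(add(SZ, SSSZ), Z)), add(SZ, add(SSZ, Z)))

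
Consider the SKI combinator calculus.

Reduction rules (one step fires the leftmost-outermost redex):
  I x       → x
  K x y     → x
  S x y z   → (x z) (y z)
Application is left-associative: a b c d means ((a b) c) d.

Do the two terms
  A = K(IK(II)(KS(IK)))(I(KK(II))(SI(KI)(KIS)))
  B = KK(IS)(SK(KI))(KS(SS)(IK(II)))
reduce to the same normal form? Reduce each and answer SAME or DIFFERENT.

Answer: DIFFERENT — A ⇓ I, B ⇓ SK(KI)

Working:
Term A:
  start: K(IK(II)(KS(IK)))(I(KK(II))(SI(KI)(KIS)))
  [1] IK(II)(KS(IK))
  [2] K(II)(KS(IK))
  [3] II
  [4] I

Term B:
  start: KK(IS)(SK(KI))(KS(SS)(IK(II)))
  [1] K(SK(KI))(KS(SS)(IK(II)))
  [2] SK(KI)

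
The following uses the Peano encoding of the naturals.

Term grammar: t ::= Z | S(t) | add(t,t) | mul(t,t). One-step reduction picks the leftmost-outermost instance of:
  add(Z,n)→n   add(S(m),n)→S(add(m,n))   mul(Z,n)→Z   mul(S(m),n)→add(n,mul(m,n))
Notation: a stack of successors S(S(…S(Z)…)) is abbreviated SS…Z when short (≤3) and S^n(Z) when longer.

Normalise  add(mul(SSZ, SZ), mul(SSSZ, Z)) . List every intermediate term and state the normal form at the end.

Answer: normal form = SSZ  (in 17 steps)

Reduction:
  start: add(mul(SSZ, SZ), mul(SSSZ, Z))
  step 1: add(add(SZ, mul(SZ, SZ)), mul(SSSZ, Z))
  step 2: add(S(add(Z, mul(SZ, SZ))), mul(SSSZ, Z))
  step 3: S(add(add(Z, mul(SZ, SZ)), mul(SSSZ, Z)))
  step 4: S(add(mul(SZ, SZ), mul(SSSZ, Z)))
  step 5: S(add(add(SZ, mul(Z, SZ)), mul(SSSZ, Z)))
  step 6: S(add(S(add(Z, mul(Z, SZ))), mul(SSSZ, Z)))
  step 7: S(S(add(add(Z, mul(Z, SZ)), mul(SSSZ, Z))))
  step 8: S(S(add(mul(Z, SZ), mul(SSSZ, Z))))
  step 9: S(S(add(Z, mul(SSSZ, Z))))
  step 10: S(S(mul(SSSZ, Z)))
  step 11: S(S(add(Z, mul(SSZ, Z))))
  step 12: S(S(mul(SSZ, Z)))
  step 13: S(S(add(Z, mul(SZ, Z))))
  step 14: S(S(mul(SZ, Z)))
  step 15: S(S(add(Z, mul(Z, Z))))
  step 16: S(S(mul(Z, Z)))
  step 17: SSZ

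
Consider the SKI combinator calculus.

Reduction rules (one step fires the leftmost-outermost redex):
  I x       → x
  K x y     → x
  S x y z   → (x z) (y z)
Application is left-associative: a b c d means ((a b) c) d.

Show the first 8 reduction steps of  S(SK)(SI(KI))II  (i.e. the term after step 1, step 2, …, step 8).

Answer: after 8 steps: I

Reduction:
  start: S(SK)(SI(KI))II
  [1] SKI(SI(KI)I)I
  [2] K(SI(KI)I)(I(SI(KI)I))I
  [3] SI(KI)II
  [4] II(KII)I
  [5] I(KII)I
  [6] KIII
  [7] II
  [8] I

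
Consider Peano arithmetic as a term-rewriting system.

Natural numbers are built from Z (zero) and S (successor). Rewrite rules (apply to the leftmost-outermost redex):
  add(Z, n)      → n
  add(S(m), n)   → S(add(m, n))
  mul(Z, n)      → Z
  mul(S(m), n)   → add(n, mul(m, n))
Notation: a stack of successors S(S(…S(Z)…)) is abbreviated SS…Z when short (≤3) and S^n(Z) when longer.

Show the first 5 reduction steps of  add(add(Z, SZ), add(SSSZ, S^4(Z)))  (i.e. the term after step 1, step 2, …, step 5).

  start: add(add(Z, SZ), add(SSSZ, S^4(Z)))
  step 1: add(SZ, add(SSSZ, S^4(Z)))
  step 2: S(add(Z, add(SSSZ, S^4(Z))))
  step 3: S(add(SSSZ, S^4(Z)))
  step 4: S(S(add(SSZ, S^4(Z))))
  step 5: S(S(S(add(SZ, S^4(Z)))))

Answer: after 5 steps: S(S(S(add(SZ, S^4(Z)))))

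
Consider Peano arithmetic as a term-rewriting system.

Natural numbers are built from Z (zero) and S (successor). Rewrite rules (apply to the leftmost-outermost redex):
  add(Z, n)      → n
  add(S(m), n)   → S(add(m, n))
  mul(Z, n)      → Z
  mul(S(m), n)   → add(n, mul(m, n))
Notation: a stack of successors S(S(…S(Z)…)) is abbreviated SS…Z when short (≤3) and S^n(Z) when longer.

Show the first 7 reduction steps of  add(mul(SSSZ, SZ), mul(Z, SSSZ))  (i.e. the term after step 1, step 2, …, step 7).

  start: add(mul(SSSZ, SZ), mul(Z, SSSZ))
  [1] add(add(SZ, mul(SSZ, SZ)), mul(Z, SSSZ))
  [2] add(S(add(Z, mul(SSZ, SZ))), mul(Z, SSSZ))
  [3] S(add(add(Z, mul(SSZ, SZ)), mul(Z, SSSZ)))
  [4] S(add(mul(SSZ, SZ), mul(Z, SSSZ)))
  [5] S(add(add(SZ, mul(SZ, SZ)), mul(Z, SSSZ)))
  [6] S(add(S(add(Z, mul(SZ, SZ))), mul(Z, SSSZ)))
  [7] S(S(add(add(Z, mul(SZ, SZ)), mul(Z, SSSZ))))

Answer: after 7 steps: S(S(add(add(Z, mul(SZ, SZ)), mul(Z, SSSZ))))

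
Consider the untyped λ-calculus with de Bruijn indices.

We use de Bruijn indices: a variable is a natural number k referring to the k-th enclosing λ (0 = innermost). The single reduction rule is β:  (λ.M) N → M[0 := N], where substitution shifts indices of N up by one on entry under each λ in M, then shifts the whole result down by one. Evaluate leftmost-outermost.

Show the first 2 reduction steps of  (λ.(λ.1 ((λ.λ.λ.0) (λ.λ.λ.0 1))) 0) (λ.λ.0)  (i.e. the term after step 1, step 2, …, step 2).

  start: (λ.(λ.1 ((λ.λ.λ.0) (λ.λ.λ.0 1))) 0) (λ.λ.0)
  [1] (λ.(λ.λ.0) ((λ.λ.λ.0) (λ.λ.λ.0 1))) (λ.λ.0)
  [2] (λ.λ.0) ((λ.λ.λ.0) (λ.λ.λ.0 1))

Answer: after 2 steps: (λ.λ.0) ((λ.λ.λ.0) (λ.λ.λ.0 1))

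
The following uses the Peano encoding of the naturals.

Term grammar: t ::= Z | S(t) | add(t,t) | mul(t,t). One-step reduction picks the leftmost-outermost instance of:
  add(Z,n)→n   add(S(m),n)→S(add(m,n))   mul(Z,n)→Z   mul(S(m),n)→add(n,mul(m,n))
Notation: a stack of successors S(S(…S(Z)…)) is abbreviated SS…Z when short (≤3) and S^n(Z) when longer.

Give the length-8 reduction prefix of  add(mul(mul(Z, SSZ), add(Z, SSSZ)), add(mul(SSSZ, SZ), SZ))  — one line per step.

  start: add(mul(mul(Z, SSZ), add(Z, SSSZ)), add(mul(SSSZ, SZ), SZ))
  [1] add(mul(Z, add(Z, SSSZ)), add(mul(SSSZ, SZ), SZ))
  [2] add(Z, add(mul(SSSZ, SZ), SZ))
  [3] add(mul(SSSZ, SZ), SZ)
  [4] add(add(SZ, mul(SSZ, SZ)), SZ)
  [5] add(S(add(Z, mul(SSZ, SZ))), SZ)
  [6] S(add(add(Z, mul(SSZ, SZ)), SZ))
  [7] S(add(mul(SSZ, SZ), SZ))
  [8] S(add(add(SZ, mul(SZ, SZ)), SZ))

Answer: after 8 steps: S(add(add(SZ, mul(SZ, SZ)), SZ))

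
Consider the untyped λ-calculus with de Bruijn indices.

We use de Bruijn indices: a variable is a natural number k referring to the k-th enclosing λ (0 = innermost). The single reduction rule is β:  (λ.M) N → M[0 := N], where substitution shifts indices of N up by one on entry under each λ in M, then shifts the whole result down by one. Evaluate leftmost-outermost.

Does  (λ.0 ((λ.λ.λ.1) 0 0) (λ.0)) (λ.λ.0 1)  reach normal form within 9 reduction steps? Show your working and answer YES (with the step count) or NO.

Answer: YES — reaches normal form λ.λ.λ.0 1 in 6 ≤ 9 steps

Reduction:
  start: (λ.0 ((λ.λ.λ.1) 0 0) (λ.0)) (λ.λ.0 1)
  →1  (λ.λ.0 1) ((λ.λ.λ.1) (λ.λ.0 1) (λ.λ.0 1)) (λ.0)
  →2  (λ.0 ((λ.λ.λ.1) (λ.λ.0 1) (λ.λ.0 1))) (λ.0)
  →3  (λ.0) ((λ.λ.λ.1) (λ.λ.0 1) (λ.λ.0 1))
  →4  (λ.λ.λ.1) (λ.λ.0 1) (λ.λ.0 1)
  →5  (λ.λ.1) (λ.λ.0 1)
  →6  λ.λ.λ.0 1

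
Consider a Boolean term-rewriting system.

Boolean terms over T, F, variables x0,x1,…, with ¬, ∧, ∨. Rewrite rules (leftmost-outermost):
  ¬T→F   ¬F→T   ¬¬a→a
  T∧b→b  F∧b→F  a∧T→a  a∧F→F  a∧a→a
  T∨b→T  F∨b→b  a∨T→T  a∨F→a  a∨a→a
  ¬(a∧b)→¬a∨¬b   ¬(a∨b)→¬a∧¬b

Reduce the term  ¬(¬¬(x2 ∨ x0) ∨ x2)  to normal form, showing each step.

  start: ¬(¬¬(x2 ∨ x0) ∨ x2)
  →1  ¬¬¬(x2 ∨ x0) ∧ ¬x2
  →2  ¬(x2 ∨ x0) ∧ ¬x2
  →3  (¬x2 ∧ ¬x0) ∧ ¬x2

Answer: normal form = (¬x2 ∧ ¬x0) ∧ ¬x2  (in 3 steps)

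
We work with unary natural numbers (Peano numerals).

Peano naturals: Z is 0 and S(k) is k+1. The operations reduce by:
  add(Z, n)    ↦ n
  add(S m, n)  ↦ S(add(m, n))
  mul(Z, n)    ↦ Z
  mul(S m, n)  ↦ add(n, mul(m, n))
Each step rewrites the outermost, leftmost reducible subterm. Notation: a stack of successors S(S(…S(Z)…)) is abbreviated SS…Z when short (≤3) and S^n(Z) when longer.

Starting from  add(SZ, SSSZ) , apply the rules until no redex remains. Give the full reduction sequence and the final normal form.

  start: add(SZ, SSSZ)
  →1  S(add(Z, SSSZ))
  →2  S^4(Z)

Answer: normal form = S^4(Z)  (in 2 steps)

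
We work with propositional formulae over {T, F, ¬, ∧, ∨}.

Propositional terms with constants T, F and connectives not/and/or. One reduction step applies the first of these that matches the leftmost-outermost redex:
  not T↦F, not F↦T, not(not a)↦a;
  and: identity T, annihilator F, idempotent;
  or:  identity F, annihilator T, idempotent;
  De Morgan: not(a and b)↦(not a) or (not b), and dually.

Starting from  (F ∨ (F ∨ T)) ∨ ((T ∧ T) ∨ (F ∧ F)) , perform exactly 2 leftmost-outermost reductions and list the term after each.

  start: (F ∨ (F ∨ T)) ∨ ((T ∧ T) ∨ (F ∧ F))
  →1  (F ∨ T) ∨ ((T ∧ T) ∨ (F ∧ F))
  →2  T ∨ ((T ∧ T) ∨ (F ∧ F))

Answer: after 2 steps: T ∨ ((T ∧ T) ∨ (F ∧ F))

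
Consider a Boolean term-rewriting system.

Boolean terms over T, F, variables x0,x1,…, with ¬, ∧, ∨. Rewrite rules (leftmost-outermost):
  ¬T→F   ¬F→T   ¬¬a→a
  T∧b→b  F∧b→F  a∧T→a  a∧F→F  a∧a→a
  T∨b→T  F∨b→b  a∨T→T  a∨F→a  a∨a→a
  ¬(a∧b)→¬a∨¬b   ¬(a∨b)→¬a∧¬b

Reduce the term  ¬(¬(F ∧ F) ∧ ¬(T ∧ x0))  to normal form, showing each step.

  start: ¬(¬(F ∧ F) ∧ ¬(T ∧ x0))
  [1] ¬¬(F ∧ F) ∨ ¬¬(T ∧ x0)
  [2] (F ∧ F) ∨ ¬¬(T ∧ x0)
  [3] F ∨ ¬¬(T ∧ x0)
  [4] ¬¬(T ∧ x0)
  [5] T ∧ x0
  [6] x0

Answer: normal form = x0  (in 6 steps)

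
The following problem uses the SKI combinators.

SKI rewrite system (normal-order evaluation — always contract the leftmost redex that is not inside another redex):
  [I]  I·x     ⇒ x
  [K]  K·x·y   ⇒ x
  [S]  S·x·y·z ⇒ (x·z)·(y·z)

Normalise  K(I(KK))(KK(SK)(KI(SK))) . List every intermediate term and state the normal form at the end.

  start: K(I(KK))(KK(SK)(KI(SK)))
  [1] I(KK)
  [2] KK

Answer: normal form = KK  (in 2 steps)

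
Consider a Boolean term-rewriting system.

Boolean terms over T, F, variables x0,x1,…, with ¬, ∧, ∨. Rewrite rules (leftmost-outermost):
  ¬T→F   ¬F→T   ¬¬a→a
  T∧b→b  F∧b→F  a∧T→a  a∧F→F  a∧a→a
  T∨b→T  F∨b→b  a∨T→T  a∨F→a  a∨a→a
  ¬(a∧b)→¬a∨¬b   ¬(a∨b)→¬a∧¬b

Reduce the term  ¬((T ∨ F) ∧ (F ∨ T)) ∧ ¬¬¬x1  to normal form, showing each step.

  start: ¬((T ∨ F) ∧ (F ∨ T)) ∧ ¬¬¬x1
  step 1: (¬(T ∨ F) ∨ ¬(F ∨ T)) ∧ ¬¬¬x1
  step 2: ((¬T ∧ ¬F) ∨ ¬(F ∨ T)) ∧ ¬¬¬x1
  step 3: ((F ∧ ¬F) ∨ ¬(F ∨ T)) ∧ ¬¬¬x1
  step 4: (F ∨ ¬(F ∨ T)) ∧ ¬¬¬x1
  step 5: ¬(F ∨ T) ∧ ¬¬¬x1
  step 6: (¬F ∧ ¬T) ∧ ¬¬¬x1
  step 7: (T ∧ ¬T) ∧ ¬¬¬x1
  step 8: ¬T ∧ ¬¬¬x1
  step 9: F ∧ ¬¬¬x1
  step 10: F

Answer: normal form = F  (in 10 steps)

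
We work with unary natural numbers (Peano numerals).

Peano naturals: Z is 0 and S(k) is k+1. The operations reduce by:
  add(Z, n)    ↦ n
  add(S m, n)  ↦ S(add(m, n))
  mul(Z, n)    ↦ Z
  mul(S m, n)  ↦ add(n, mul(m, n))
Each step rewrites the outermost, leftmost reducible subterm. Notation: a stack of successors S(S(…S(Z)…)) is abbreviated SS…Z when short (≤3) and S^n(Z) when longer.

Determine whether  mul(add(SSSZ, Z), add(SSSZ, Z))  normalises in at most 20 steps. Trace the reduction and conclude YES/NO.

  start: mul(add(SSSZ, Z), add(SSSZ, Z))
  [1] mul(S(add(SSZ, Z)), add(SSSZ, Z))
  [2] add(add(SSSZ, Z), mul(add(SSZ, Z), add(SSSZ, Z)))
  [3] add(S(add(SSZ, Z)), mul(add(SSZ, Z), add(SSSZ, Z)))
  [4] S(add(add(SSZ, Z), mul(add(SSZ, Z), add(SSSZ, Z))))
  [5] S(add(S(add(SZ, Z)), mul(add(SSZ, Z), add(SSSZ, Z))))
  [6] S(S(add(add(SZ, Z), mul(add(SSZ, Z), add(SSSZ, Z)))))
  [7] S(S(add(S(add(Z, Z)), mul(add(SSZ, Z), add(SSSZ, Z)))))
  [8] S(S(S(add(add(Z, Z), mul(add(SSZ, Z), add(SSSZ, Z))))))
  [9] S(S(S(add(Z, mul(add(SSZ, Z), add(SSSZ, Z))))))
  [10] S(S(S(mul(add(SSZ, Z), add(SSSZ, Z)))))
  [11] S(S(S(mul(S(add(SZ, Z)), add(SSSZ, Z)))))
  [12] S(S(S(add(add(SSSZ, Z), mul(add(SZ, Z), add(SSSZ, Z))))))
  [13] S(S(S(add(S(add(SSZ, Z)), mul(add(SZ, Z), add(SSSZ, Z))))))
  [14] S(S(S(S(add(add(SSZ, Z), mul(add(SZ, Z), add(SSSZ, Z)))))))
  [15] S(S(S(S(add(S(add(SZ, Z)), mul(add(SZ, Z), add(SSSZ, Z)))))))
  [16] S(S(S(S(S(add(add(SZ, Z), mul(add(SZ, Z), add(SSSZ, Z))))))))
  [17] S(S(S(S(S(add(S(add(Z, Z)), mul(add(SZ, Z), add(SSSZ, Z))))))))
  [18] S(S(S(S(S(S(add(add(Z, Z), mul(add(SZ, Z), add(SSSZ, Z)))))))))
  [19] S(S(S(S(S(S(add(Z, mul(add(SZ, Z), add(SSSZ, Z)))))))))
  [20] S(S(S(S(S(S(mul(add(SZ, Z), add(SSSZ, Z))))))))

Answer: NO — after 20 steps the term is S(S(S(S(S(S(mul(add(SZ, Z), add(SSSZ, Z)))))))), not yet normal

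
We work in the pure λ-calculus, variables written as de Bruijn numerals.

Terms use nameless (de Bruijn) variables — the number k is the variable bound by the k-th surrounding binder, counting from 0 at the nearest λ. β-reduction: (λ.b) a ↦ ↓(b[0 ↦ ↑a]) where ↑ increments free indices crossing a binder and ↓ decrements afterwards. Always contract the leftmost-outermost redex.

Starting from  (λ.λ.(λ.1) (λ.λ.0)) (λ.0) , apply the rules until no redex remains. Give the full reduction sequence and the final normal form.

Answer: normal form = λ.0  (in 2 steps)

Reduction:
  start: (λ.λ.(λ.1) (λ.λ.0)) (λ.0)
  →1  λ.(λ.1) (λ.λ.0)
  →2  λ.0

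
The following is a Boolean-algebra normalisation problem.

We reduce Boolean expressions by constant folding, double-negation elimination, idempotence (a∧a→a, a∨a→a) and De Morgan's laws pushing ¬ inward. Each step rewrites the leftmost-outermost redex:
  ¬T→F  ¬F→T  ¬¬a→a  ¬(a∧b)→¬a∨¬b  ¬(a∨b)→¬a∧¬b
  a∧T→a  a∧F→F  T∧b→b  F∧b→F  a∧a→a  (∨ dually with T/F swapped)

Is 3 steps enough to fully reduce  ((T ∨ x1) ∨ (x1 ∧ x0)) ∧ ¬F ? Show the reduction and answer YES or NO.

Answer: NO — after 3 steps the term is ¬F, not yet normal

Working:
  start: ((T ∨ x1) ∨ (x1 ∧ x0)) ∧ ¬F
  step 1: (T ∨ (x1 ∧ x0)) ∧ ¬F
  step 2: T ∧ ¬F
  step 3: ¬F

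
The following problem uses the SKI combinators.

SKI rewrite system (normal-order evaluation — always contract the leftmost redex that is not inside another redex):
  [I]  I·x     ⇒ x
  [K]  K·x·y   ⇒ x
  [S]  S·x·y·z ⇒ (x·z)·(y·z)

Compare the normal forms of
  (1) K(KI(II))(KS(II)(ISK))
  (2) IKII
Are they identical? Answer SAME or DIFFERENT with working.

Term A:
  start: K(KI(II))(KS(II)(ISK))
  →1  KI(II)
  →2  I

Term B:
  start: IKII
  →1  KII
  →2  I

Answer: SAME — A ⇓ I, B ⇓ I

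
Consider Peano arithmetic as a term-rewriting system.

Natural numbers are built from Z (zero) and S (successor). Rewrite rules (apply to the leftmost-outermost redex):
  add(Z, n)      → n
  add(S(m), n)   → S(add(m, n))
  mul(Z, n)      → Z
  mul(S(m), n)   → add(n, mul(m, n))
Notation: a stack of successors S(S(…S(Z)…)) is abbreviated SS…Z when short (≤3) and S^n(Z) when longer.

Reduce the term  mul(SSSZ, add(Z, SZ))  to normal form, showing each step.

  start: mul(SSSZ, add(Z, SZ))
  step 1: add(add(Z, SZ), mul(SSZ, add(Z, SZ)))
  step 2: add(SZ, mul(SSZ, add(Z, SZ)))
  step 3: S(add(Z, mul(SSZ, add(Z, SZ))))
  step 4: S(mul(SSZ, add(Z, SZ)))
  step 5: S(add(add(Z, SZ), mul(SZ, add(Z, SZ))))
  step 6: S(add(SZ, mul(SZ, add(Z, SZ))))
  step 7: S(S(add(Z, mul(SZ, add(Z, SZ)))))
  step 8: S(S(mul(SZ, add(Z, SZ))))
  step 9: S(S(add(add(Z, SZ), mul(Z, add(Z, SZ)))))
  step 10: S(S(add(SZ, mul(Z, add(Z, SZ)))))
  step 11: S(S(S(add(Z, mul(Z, add(Z, SZ))))))
  step 12: S(S(S(mul(Z, add(Z, SZ)))))
  step 13: SSSZ

Answer: normal form = SSSZ  (in 13 steps)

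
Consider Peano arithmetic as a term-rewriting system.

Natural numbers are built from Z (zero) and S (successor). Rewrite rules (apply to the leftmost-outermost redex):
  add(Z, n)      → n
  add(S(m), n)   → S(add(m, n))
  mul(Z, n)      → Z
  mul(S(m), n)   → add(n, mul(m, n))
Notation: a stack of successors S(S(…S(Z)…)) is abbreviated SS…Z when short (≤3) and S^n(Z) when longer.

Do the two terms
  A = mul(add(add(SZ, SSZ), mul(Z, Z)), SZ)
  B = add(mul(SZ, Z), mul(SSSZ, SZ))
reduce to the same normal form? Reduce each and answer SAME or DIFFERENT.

Term A:
  start: mul(add(add(SZ, SSZ), mul(Z, Z)), SZ)
  [1] mul(add(S(add(Z, SSZ)), mul(Z, Z)), SZ)
  [2] mul(S(add(add(Z, SSZ), mul(Z, Z))), SZ)
  [3] add(SZ, mul(add(add(Z, SSZ), mul(Z, Z)), SZ))
  [4] S(add(Z, mul(add(add(Z, SSZ), mul(Z, Z)), SZ)))
  [5] S(mul(add(add(Z, SSZ), mul(Z, Z)), SZ))
  [6] S(mul(add(SSZ, mul(Z, Z)), SZ))
  [7] S(mul(S(add(SZ, mul(Z, Z))), SZ))
  [8] S(add(SZ, mul(add(SZ, mul(Z, Z)), SZ)))
  [9] S(S(add(Z, mul(add(SZ, mul(Z, Z)), SZ))))
  [10] S(S(mul(add(SZ, mul(Z, Z)), SZ)))
  [11] S(S(mul(S(add(Z, mul(Z, Z))), SZ)))
  [12] S(S(add(SZ, mul(add(Z, mul(Z, Z)), SZ))))
  [13] S(S(S(add(Z, mul(add(Z, mul(Z, Z)), SZ)))))
  [14] S(S(S(mul(add(Z, mul(Z, Z)), SZ))))
  [15] S(S(S(mul(mul(Z, Z), SZ))))
  [16] S(S(S(mul(Z, SZ))))
  [17] SSSZ

Term B:
  start: add(mul(SZ, Z), mul(SSSZ, SZ))
  [1] add(add(Z, mul(Z, Z)), mul(SSSZ, SZ))
  [2] add(mul(Z, Z), mul(SSSZ, SZ))
  [3] add(Z, mul(SSSZ, SZ))
  [4] mul(SSSZ, SZ)
  [5] add(SZ, mul(SSZ, SZ))
  [6] S(add(Z, mul(SSZ, SZ)))
  [7] S(mul(SSZ, SZ))
  [8] S(add(SZ, mul(SZ, SZ)))
  [9] S(S(add(Z, mul(SZ, SZ))))
  [10] S(S(mul(SZ, SZ)))
  [11] S(S(add(SZ, mul(Z, SZ))))
  [12] S(S(S(add(Z, mul(Z, SZ)))))
  [13] S(S(S(mul(Z, SZ))))
  [14] SSSZ

Answer: SAME — A ⇓ SSSZ, B ⇓ SSSZ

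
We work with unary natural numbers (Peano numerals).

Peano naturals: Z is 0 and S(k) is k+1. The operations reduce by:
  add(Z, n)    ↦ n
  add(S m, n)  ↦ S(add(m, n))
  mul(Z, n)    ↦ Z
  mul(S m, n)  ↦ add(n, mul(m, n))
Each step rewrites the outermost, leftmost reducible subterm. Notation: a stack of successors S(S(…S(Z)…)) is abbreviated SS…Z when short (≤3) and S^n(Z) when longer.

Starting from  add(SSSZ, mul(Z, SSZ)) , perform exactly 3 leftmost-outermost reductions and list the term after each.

Answer: after 3 steps: S(S(S(add(Z, mul(Z, SSZ)))))

Derivation:
  start: add(SSSZ, mul(Z, SSZ))
  step 1: S(add(SSZ, mul(Z, SSZ)))
  step 2: S(S(add(SZ, mul(Z, SSZ))))
  step 3: S(S(S(add(Z, mul(Z, SSZ)))))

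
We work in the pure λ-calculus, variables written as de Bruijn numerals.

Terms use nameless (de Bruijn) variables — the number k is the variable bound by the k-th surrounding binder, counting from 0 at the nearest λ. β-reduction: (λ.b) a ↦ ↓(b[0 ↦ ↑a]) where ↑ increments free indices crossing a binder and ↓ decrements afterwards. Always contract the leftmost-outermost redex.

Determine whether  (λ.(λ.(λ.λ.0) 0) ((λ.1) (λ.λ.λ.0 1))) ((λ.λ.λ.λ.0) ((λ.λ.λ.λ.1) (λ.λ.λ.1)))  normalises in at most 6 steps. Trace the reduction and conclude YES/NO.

Answer: YES — reaches normal form λ.0 in 3 ≤ 6 steps

Derivation:
  start: (λ.(λ.(λ.λ.0) 0) ((λ.1) (λ.λ.λ.0 1))) ((λ.λ.λ.λ.0) ((λ.λ.λ.λ.1) (λ.λ.λ.1)))
  step 1: (λ.(λ.λ.0) 0) ((λ.(λ.λ.λ.λ.0) ((λ.λ.λ.λ.1) (λ.λ.λ.1))) (λ.λ.λ.0 1))
  step 2: (λ.λ.0) ((λ.(λ.λ.λ.λ.0) ((λ.λ.λ.λ.1) (λ.λ.λ.1))) (λ.λ.λ.0 1))
  step 3: λ.0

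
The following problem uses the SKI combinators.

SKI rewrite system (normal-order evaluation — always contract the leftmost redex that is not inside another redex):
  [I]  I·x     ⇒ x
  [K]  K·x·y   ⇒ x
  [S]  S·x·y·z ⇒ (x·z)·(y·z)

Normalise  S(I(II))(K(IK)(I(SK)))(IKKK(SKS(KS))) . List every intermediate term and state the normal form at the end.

Answer: normal form = KS  (in 9 steps)

Working:
  start: S(I(II))(K(IK)(I(SK)))(IKKK(SKS(KS)))
  step 1: I(II)(IKKK(SKS(KS)))(K(IK)(I(SK))(IKKK(SKS(KS))))
  step 2: II(IKKK(SKS(KS)))(K(IK)(I(SK))(IKKK(SKS(KS))))
  step 3: I(IKKK(SKS(KS)))(K(IK)(I(SK))(IKKK(SKS(KS))))
  step 4: IKKK(SKS(KS))(K(IK)(I(SK))(IKKK(SKS(KS))))
  step 5: KKK(SKS(KS))(K(IK)(I(SK))(IKKK(SKS(KS))))
  step 6: K(SKS(KS))(K(IK)(I(SK))(IKKK(SKS(KS))))
  step 7: SKS(KS)
  step 8: K(KS)(S(KS))
  step 9: KS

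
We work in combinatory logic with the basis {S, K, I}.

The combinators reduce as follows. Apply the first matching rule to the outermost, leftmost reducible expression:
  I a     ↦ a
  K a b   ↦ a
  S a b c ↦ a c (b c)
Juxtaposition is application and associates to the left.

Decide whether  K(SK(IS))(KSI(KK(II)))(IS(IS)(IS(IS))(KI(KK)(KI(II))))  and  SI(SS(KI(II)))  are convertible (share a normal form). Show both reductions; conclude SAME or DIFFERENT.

Term A:
  start: K(SK(IS))(KSI(KK(II)))(IS(IS)(IS(IS))(KI(KK)(KI(II))))
  step 1: SK(IS)(IS(IS)(IS(IS))(KI(KK)(KI(II))))
  step 2: K(IS(IS)(IS(IS))(KI(KK)(KI(II))))(IS(IS(IS)(IS(IS))(KI(KK)(KI(II)))))
  step 3: IS(IS)(IS(IS))(KI(KK)(KI(II)))
  step 4: S(IS)(IS(IS))(KI(KK)(KI(II)))
  step 5: IS(KI(KK)(KI(II)))(IS(IS)(KI(KK)(KI(II))))
  step 6: S(KI(KK)(KI(II)))(IS(IS)(KI(KK)(KI(II))))
  step 7: S(I(KI(II)))(IS(IS)(KI(KK)(KI(II))))
  step 8: S(KI(II))(IS(IS)(KI(KK)(KI(II))))
  step 9: SI(IS(IS)(KI(KK)(KI(II))))
  step 10: SI(S(IS)(KI(KK)(KI(II))))
  step 11: SI(SS(KI(KK)(KI(II))))
  step 12: SI(SS(I(KI(II))))
  step 13: SI(SS(KI(II)))
  step 14: SI(SSI)

Term B:
  start: SI(SS(KI(II)))
  step 1: SI(SSI)

Answer: SAME — A ⇓ SI(SSI), B ⇓ SI(SSI)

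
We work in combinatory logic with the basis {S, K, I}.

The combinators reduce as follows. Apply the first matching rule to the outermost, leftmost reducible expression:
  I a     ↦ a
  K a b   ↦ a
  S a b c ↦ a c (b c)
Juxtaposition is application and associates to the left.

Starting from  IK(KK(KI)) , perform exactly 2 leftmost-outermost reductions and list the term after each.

Answer: after 2 steps: KK

Derivation:
  start: IK(KK(KI))
  →1  K(KK(KI))
  →2  KK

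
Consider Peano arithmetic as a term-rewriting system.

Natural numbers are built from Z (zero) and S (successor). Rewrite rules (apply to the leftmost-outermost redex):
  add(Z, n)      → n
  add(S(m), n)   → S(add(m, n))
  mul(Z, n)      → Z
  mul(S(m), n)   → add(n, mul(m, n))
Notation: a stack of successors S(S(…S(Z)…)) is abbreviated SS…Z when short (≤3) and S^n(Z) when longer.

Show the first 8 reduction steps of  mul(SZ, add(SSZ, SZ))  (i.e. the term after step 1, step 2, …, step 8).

  start: mul(SZ, add(SSZ, SZ))
  [1] add(add(SSZ, SZ), mul(Z, add(SSZ, SZ)))
  [2] add(S(add(SZ, SZ)), mul(Z, add(SSZ, SZ)))
  [3] S(add(add(SZ, SZ), mul(Z, add(SSZ, SZ))))
  [4] S(add(S(add(Z, SZ)), mul(Z, add(SSZ, SZ))))
  [5] S(S(add(add(Z, SZ), mul(Z, add(SSZ, SZ)))))
  [6] S(S(add(SZ, mul(Z, add(SSZ, SZ)))))
  [7] S(S(S(add(Z, mul(Z, add(SSZ, SZ))))))
  [8] S(S(S(mul(Z, add(SSZ, SZ)))))

Answer: after 8 steps: S(S(S(mul(Z, add(SSZ, SZ)))))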